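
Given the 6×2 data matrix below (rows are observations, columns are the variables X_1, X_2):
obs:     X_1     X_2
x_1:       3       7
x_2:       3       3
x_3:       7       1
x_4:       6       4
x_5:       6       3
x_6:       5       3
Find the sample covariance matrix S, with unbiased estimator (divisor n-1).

Step 1 — column means:
  mean(X_1) = (3 + 3 + 7 + 6 + 6 + 5) / 6 = 30/6 = 5
  mean(X_2) = (7 + 3 + 1 + 4 + 3 + 3) / 6 = 21/6 = 3.5

Step 2 — sample covariance S[i,j] = (1/(n-1)) · Σ_k (x_{k,i} - mean_i) · (x_{k,j} - mean_j), with n-1 = 5.
  S[X_1,X_1] = ((-2)·(-2) + (-2)·(-2) + (2)·(2) + (1)·(1) + (1)·(1) + (0)·(0)) / 5 = 14/5 = 2.8
  S[X_1,X_2] = ((-2)·(3.5) + (-2)·(-0.5) + (2)·(-2.5) + (1)·(0.5) + (1)·(-0.5) + (0)·(-0.5)) / 5 = -11/5 = -2.2
  S[X_2,X_2] = ((3.5)·(3.5) + (-0.5)·(-0.5) + (-2.5)·(-2.5) + (0.5)·(0.5) + (-0.5)·(-0.5) + (-0.5)·(-0.5)) / 5 = 19.5/5 = 3.9

S is symmetric (S[j,i] = S[i,j]). Assembling:

S = [[2.8, -2.2],
 [-2.2, 3.9]]


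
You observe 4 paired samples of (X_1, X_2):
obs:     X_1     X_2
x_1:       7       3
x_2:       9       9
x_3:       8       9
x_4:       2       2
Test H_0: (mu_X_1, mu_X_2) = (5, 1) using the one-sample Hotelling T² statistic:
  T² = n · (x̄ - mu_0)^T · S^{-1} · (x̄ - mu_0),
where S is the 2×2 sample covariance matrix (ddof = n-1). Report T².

Step 1 — sample mean vector:
  mean(X_1) = (7 + 9 + 8 + 2) / 4 = 26/4 = 6.5
  mean(X_2) = (3 + 9 + 9 + 2) / 4 = 23/4 = 5.75
  x̄ = (6.5, 5.75),  deviation x̄ - mu_0 = (6.5, 5.75) - (5, 1) = (1.5, 4.75).

Step 2 — sample covariance matrix, S[i,j] = (1/(n-1)) · Σ_k (x_{k,i} - mean_i) · (x_{k,j} - mean_j), divisor n-1 = 3:
  S[X_1,X_1] = ((0.5)·(0.5) + (2.5)·(2.5) + (1.5)·(1.5) + (-4.5)·(-4.5)) / 3 = 29/3 = 9.6667
  S[X_1,X_2] = ((0.5)·(-2.75) + (2.5)·(3.25) + (1.5)·(3.25) + (-4.5)·(-3.75)) / 3 = 28.5/3 = 9.5
  S[X_2,X_2] = ((-2.75)·(-2.75) + (3.25)·(3.25) + (3.25)·(3.25) + (-3.75)·(-3.75)) / 3 = 42.75/3 = 14.25
  S = [[9.6667, 9.5],
 [9.5, 14.25]].

Step 3 — invert S. det(S) = 9.6667·14.25 - (9.5)² = 47.5.
  S^{-1} = (1/det) · [[d, -b], [-b, a]] = [[0.3, -0.2],
 [-0.2, 0.2035]].

Step 4 — quadratic form (x̄ - mu_0)^T · S^{-1} · (x̄ - mu_0):
  S^{-1} · (x̄ - mu_0) = (-0.5, 0.6667),
  (x̄ - mu_0)^T · [...] = (1.5)·(-0.5) + (4.75)·(0.6667) = 2.4167.

Step 5 — scale by n: T² = 4 · 2.4167 = 9.6667.

T² ≈ 9.6667


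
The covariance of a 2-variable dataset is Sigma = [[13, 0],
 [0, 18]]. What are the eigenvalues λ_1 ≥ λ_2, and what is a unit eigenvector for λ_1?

Step 1 — characteristic polynomial of 2×2 Sigma:
  det(Sigma - λI) = λ² - trace · λ + det = 0.
  trace = 13 + 18 = 31, det = 13·18 - (0)² = 234.
Step 2 — discriminant:
  Δ = trace² - 4·det = 961 - 936 = 25.
Step 3 — eigenvalues:
  λ = (trace ± √Δ)/2 = (31 ± 5)/2,
  λ_1 = 18,  λ_2 = 13.

Step 4 — unit eigenvector for λ_1: Sigma is diagonal, so its eigenvectors are the coordinate axes. λ_1 = 18 is the diagonal entry on the second coordinate axis, hence
  v_1 = (0, 1) (||v_1|| = 1).

λ_1 = 18,  λ_2 = 13;  v_1 ≈ (0, 1)


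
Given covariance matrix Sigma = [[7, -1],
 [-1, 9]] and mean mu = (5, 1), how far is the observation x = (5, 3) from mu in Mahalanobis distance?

Step 1 — centre the observation: (x - mu) = (0, 2).

Step 2 — invert Sigma. det(Sigma) = 7·9 - (-1)² = 62.
  Sigma^{-1} = (1/det) · [[d, -b], [-b, a]] = [[0.1452, 0.0161],
 [0.0161, 0.1129]].

Step 3 — form the quadratic (x - mu)^T · Sigma^{-1} · (x - mu):
  Sigma^{-1} · (x - mu) = (0.0323, 0.2258).
  (x - mu)^T · [Sigma^{-1} · (x - mu)] = (0)·(0.0323) + (2)·(0.2258) = 0.4516.

Step 4 — take square root: d = √(0.4516) ≈ 0.672.

d(x, mu) = √(0.4516) ≈ 0.672


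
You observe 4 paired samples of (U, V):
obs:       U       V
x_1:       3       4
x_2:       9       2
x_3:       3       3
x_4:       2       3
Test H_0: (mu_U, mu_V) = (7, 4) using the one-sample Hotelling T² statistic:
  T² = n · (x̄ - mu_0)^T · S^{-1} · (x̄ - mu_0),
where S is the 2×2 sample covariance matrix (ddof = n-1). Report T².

Step 1 — sample mean vector:
  mean(U) = (3 + 9 + 3 + 2) / 4 = 17/4 = 4.25
  mean(V) = (4 + 2 + 3 + 3) / 4 = 12/4 = 3
  x̄ = (4.25, 3),  deviation x̄ - mu_0 = (4.25, 3) - (7, 4) = (-2.75, -1).

Step 2 — sample covariance matrix, S[i,j] = (1/(n-1)) · Σ_k (x_{k,i} - mean_i) · (x_{k,j} - mean_j), divisor n-1 = 3:
  S[U,U] = ((-1.25)·(-1.25) + (4.75)·(4.75) + (-1.25)·(-1.25) + (-2.25)·(-2.25)) / 3 = 30.75/3 = 10.25
  S[U,V] = ((-1.25)·(1) + (4.75)·(-1) + (-1.25)·(0) + (-2.25)·(0)) / 3 = -6/3 = -2
  S[V,V] = ((1)·(1) + (-1)·(-1) + (0)·(0) + (0)·(0)) / 3 = 2/3 = 0.6667
  S = [[10.25, -2],
 [-2, 0.6667]].

Step 3 — invert S. det(S) = 10.25·0.6667 - (-2)² = 2.8333.
  S^{-1} = (1/det) · [[d, -b], [-b, a]] = [[0.2353, 0.7059],
 [0.7059, 3.6176]].

Step 4 — quadratic form (x̄ - mu_0)^T · S^{-1} · (x̄ - mu_0):
  S^{-1} · (x̄ - mu_0) = (-1.3529, -5.5588),
  (x̄ - mu_0)^T · [...] = (-2.75)·(-1.3529) + (-1)·(-5.5588) = 9.2794.

Step 5 — scale by n: T² = 4 · 9.2794 = 37.1176.

T² ≈ 37.1176


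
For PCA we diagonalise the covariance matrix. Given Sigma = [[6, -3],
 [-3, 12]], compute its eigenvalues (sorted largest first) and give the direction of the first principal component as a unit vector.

Step 1 — characteristic polynomial of 2×2 Sigma:
  det(Sigma - λI) = λ² - trace · λ + det = 0.
  trace = 6 + 12 = 18, det = 6·12 - (-3)² = 63.
Step 2 — discriminant:
  Δ = trace² - 4·det = 324 - 252 = 72.
Step 3 — eigenvalues:
  λ = (trace ± √Δ)/2 = (18 ± 8.4853)/2,
  λ_1 = 13.2426,  λ_2 = 4.7574.

Step 4 — unit eigenvector for λ_1: solve (Sigma - λ_1 I)v = 0. First row:
  (6 - 13.2426)·v_x + (-3)·v_y = 0, i.e. (-7.2426)·v_x + (-3)·v_y = 0,
  so v ∝ (b, λ_1 - a) = (-3, 7.2426); multiply by -1 so the first entry is positive: u = (3, -7.2426).
  ||u|| = √((3)² + (-7.2426)²) = √(61.4558) ≈ 7.8394,
  v_1 = u/||u|| ≈ (0.3827, -0.9239) (||v_1|| = 1).

λ_1 = 13.2426,  λ_2 = 4.7574;  v_1 ≈ (0.3827, -0.9239)


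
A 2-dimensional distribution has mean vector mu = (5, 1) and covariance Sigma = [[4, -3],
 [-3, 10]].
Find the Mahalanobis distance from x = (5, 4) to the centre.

Step 1 — centre the observation: (x - mu) = (0, 3).

Step 2 — invert Sigma. det(Sigma) = 4·10 - (-3)² = 31.
  Sigma^{-1} = (1/det) · [[d, -b], [-b, a]] = [[0.3226, 0.0968],
 [0.0968, 0.129]].

Step 3 — form the quadratic (x - mu)^T · Sigma^{-1} · (x - mu):
  Sigma^{-1} · (x - mu) = (0.2903, 0.3871).
  (x - mu)^T · [Sigma^{-1} · (x - mu)] = (0)·(0.2903) + (3)·(0.3871) = 1.1613.

Step 4 — take square root: d = √(1.1613) ≈ 1.0776.

d(x, mu) = √(1.1613) ≈ 1.0776


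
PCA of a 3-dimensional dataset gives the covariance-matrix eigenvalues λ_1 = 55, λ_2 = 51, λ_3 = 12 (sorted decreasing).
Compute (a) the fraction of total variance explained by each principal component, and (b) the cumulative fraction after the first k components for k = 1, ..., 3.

Step 1 — total variance = trace(Sigma) = Σ λ_i = 55 + 51 + 12 = 118.

Step 2 — fraction explained by component i = λ_i / Σ λ:
  PC1: 55/118 = 0.4661
  PC2: 51/118 = 0.4322
  PC3: 12/118 = 0.1017

Step 3 — cumulative fraction after k components = (λ_1 + ... + λ_k) / Σ λ:
  k = 1: 55/118 = 0.4661
  k = 2: (55 + 51)/118 = 106/118 = 0.8983
  k = 3: (55 + 51 + 12)/118 = 118/118 = 1

Summary (fraction, with percent):

explained: PC1 0.4661 (46.61%), PC2 0.4322 (43.22%), PC3 0.1017 (10.17%);  cumulative: 0.4661, 0.8983, 1


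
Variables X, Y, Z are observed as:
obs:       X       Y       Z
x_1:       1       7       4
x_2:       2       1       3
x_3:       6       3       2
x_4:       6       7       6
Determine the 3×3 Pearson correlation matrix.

Step 1 — column means:
  mean(X) = (1 + 2 + 6 + 6) / 4 = 15/4 = 3.75
  mean(Y) = (7 + 1 + 3 + 7) / 4 = 18/4 = 4.5
  mean(Z) = (4 + 3 + 2 + 6) / 4 = 15/4 = 3.75

Step 2 — sample variances and covariances s[i,j] = (1/(n-1)) · Σ_k (x_{k,i} - mean_i) · (x_{k,j} - mean_j), with n-1 = 3:
  s[X,X] = ((-2.75)·(-2.75) + (-1.75)·(-1.75) + (2.25)·(2.25) + (2.25)·(2.25)) / 3 = 20.75/3 = 6.9167
  s[X,Y] = ((-2.75)·(2.5) + (-1.75)·(-3.5) + (2.25)·(-1.5) + (2.25)·(2.5)) / 3 = 1.5/3 = 0.5
  s[X,Z] = ((-2.75)·(0.25) + (-1.75)·(-0.75) + (2.25)·(-1.75) + (2.25)·(2.25)) / 3 = 1.75/3 = 0.5833
  s[Y,Y] = ((2.5)·(2.5) + (-3.5)·(-3.5) + (-1.5)·(-1.5) + (2.5)·(2.5)) / 3 = 27/3 = 9
  s[Y,Z] = ((2.5)·(0.25) + (-3.5)·(-0.75) + (-1.5)·(-1.75) + (2.5)·(2.25)) / 3 = 11.5/3 = 3.8333
  s[Z,Z] = ((0.25)·(0.25) + (-0.75)·(-0.75) + (-1.75)·(-1.75) + (2.25)·(2.25)) / 3 = 8.75/3 = 2.9167
  Sample standard deviations s_i = √(s[i,i]):
  s(X) = √(6.9167) = 2.63
  s(Y) = √(9) = 3
  s(Z) = √(2.9167) = 1.7078

Step 3 — r_{ij} = s_{ij} / (s_i · s_j):
  r[X,X] = 1 (diagonal).
  r[X,Y] = 0.5 / (2.63 · 3) = 0.5 / 7.8899 = 0.0634
  r[X,Z] = 0.5833 / (2.63 · 1.7078) = 0.5833 / 4.4915 = 0.1299
  r[Y,Y] = 1 (diagonal).
  r[Y,Z] = 3.8333 / (3 · 1.7078) = 3.8333 / 5.1235 = 0.7482
  r[Z,Z] = 1 (diagonal).

R is symmetric with unit diagonal. Assembling:

R = [[1, 0.0634, 0.1299],
 [0.0634, 1, 0.7482],
 [0.1299, 0.7482, 1]]


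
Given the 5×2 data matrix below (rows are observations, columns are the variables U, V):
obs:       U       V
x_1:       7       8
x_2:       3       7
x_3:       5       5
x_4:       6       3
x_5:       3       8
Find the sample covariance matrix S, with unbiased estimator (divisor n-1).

Step 1 — column means:
  mean(U) = (7 + 3 + 5 + 6 + 3) / 5 = 24/5 = 4.8
  mean(V) = (8 + 7 + 5 + 3 + 8) / 5 = 31/5 = 6.2

Step 2 — sample covariance S[i,j] = (1/(n-1)) · Σ_k (x_{k,i} - mean_i) · (x_{k,j} - mean_j), with n-1 = 4.
  S[U,U] = ((2.2)·(2.2) + (-1.8)·(-1.8) + (0.2)·(0.2) + (1.2)·(1.2) + (-1.8)·(-1.8)) / 4 = 12.8/4 = 3.2
  S[U,V] = ((2.2)·(1.8) + (-1.8)·(0.8) + (0.2)·(-1.2) + (1.2)·(-3.2) + (-1.8)·(1.8)) / 4 = -4.8/4 = -1.2
  S[V,V] = ((1.8)·(1.8) + (0.8)·(0.8) + (-1.2)·(-1.2) + (-3.2)·(-3.2) + (1.8)·(1.8)) / 4 = 18.8/4 = 4.7

S is symmetric (S[j,i] = S[i,j]). Assembling:

S = [[3.2, -1.2],
 [-1.2, 4.7]]


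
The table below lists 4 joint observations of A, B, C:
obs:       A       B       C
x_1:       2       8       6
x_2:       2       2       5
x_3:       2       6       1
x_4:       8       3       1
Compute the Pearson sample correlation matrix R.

Step 1 — column means:
  mean(A) = (2 + 2 + 2 + 8) / 4 = 14/4 = 3.5
  mean(B) = (8 + 2 + 6 + 3) / 4 = 19/4 = 4.75
  mean(C) = (6 + 5 + 1 + 1) / 4 = 13/4 = 3.25

Step 2 — sample variances and covariances s[i,j] = (1/(n-1)) · Σ_k (x_{k,i} - mean_i) · (x_{k,j} - mean_j), with n-1 = 3:
  s[A,A] = ((-1.5)·(-1.5) + (-1.5)·(-1.5) + (-1.5)·(-1.5) + (4.5)·(4.5)) / 3 = 27/3 = 9
  s[A,B] = ((-1.5)·(3.25) + (-1.5)·(-2.75) + (-1.5)·(1.25) + (4.5)·(-1.75)) / 3 = -10.5/3 = -3.5
  s[A,C] = ((-1.5)·(2.75) + (-1.5)·(1.75) + (-1.5)·(-2.25) + (4.5)·(-2.25)) / 3 = -13.5/3 = -4.5
  s[B,B] = ((3.25)·(3.25) + (-2.75)·(-2.75) + (1.25)·(1.25) + (-1.75)·(-1.75)) / 3 = 22.75/3 = 7.5833
  s[B,C] = ((3.25)·(2.75) + (-2.75)·(1.75) + (1.25)·(-2.25) + (-1.75)·(-2.25)) / 3 = 5.25/3 = 1.75
  s[C,C] = ((2.75)·(2.75) + (1.75)·(1.75) + (-2.25)·(-2.25) + (-2.25)·(-2.25)) / 3 = 20.75/3 = 6.9167
  Sample standard deviations s_i = √(s[i,i]):
  s(A) = √(9) = 3
  s(B) = √(7.5833) = 2.7538
  s(C) = √(6.9167) = 2.63

Step 3 — r_{ij} = s_{ij} / (s_i · s_j):
  r[A,A] = 1 (diagonal).
  r[A,B] = -3.5 / (3 · 2.7538) = -3.5 / 8.2614 = -0.4237
  r[A,C] = -4.5 / (3 · 2.63) = -4.5 / 7.8899 = -0.5704
  r[B,B] = 1 (diagonal).
  r[B,C] = 1.75 / (2.7538 · 2.63) = 1.75 / 7.2423 = 0.2416
  r[C,C] = 1 (diagonal).

R is symmetric with unit diagonal. Assembling:

R = [[1, -0.4237, -0.5704],
 [-0.4237, 1, 0.2416],
 [-0.5704, 0.2416, 1]]


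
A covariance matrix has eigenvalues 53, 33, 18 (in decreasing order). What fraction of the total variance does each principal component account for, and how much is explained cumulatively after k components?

Step 1 — total variance = trace(Sigma) = Σ λ_i = 53 + 33 + 18 = 104.

Step 2 — fraction explained by component i = λ_i / Σ λ:
  PC1: 53/104 = 0.5096
  PC2: 33/104 = 0.3173
  PC3: 18/104 = 0.1731

Step 3 — cumulative fraction after k components = (λ_1 + ... + λ_k) / Σ λ:
  k = 1: 53/104 = 0.5096
  k = 2: (53 + 33)/104 = 86/104 = 0.8269
  k = 3: (53 + 33 + 18)/104 = 104/104 = 1

Summary (fraction, with percent):

explained: PC1 0.5096 (50.96%), PC2 0.3173 (31.73%), PC3 0.1731 (17.31%);  cumulative: 0.5096, 0.8269, 1


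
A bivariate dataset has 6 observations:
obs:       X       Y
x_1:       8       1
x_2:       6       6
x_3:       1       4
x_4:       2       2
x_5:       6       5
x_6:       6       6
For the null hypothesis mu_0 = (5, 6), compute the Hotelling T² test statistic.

Step 1 — sample mean vector:
  mean(X) = (8 + 6 + 1 + 2 + 6 + 6) / 6 = 29/6 = 4.8333
  mean(Y) = (1 + 6 + 4 + 2 + 5 + 6) / 6 = 24/6 = 4
  x̄ = (4.8333, 4),  deviation x̄ - mu_0 = (4.8333, 4) - (5, 6) = (-0.1667, -2).

Step 2 — sample covariance matrix, S[i,j] = (1/(n-1)) · Σ_k (x_{k,i} - mean_i) · (x_{k,j} - mean_j), divisor n-1 = 5:
  S[X,X] = ((3.1667)·(3.1667) + (1.1667)·(1.1667) + (-3.8333)·(-3.8333) + (-2.8333)·(-2.8333) + (1.1667)·(1.1667) + (1.1667)·(1.1667)) / 5 = 36.8333/5 = 7.3667
  S[X,Y] = ((3.1667)·(-3) + (1.1667)·(2) + (-3.8333)·(0) + (-2.8333)·(-2) + (1.1667)·(1) + (1.1667)·(2)) / 5 = 2/5 = 0.4
  S[Y,Y] = ((-3)·(-3) + (2)·(2) + (0)·(0) + (-2)·(-2) + (1)·(1) + (2)·(2)) / 5 = 22/5 = 4.4
  S = [[7.3667, 0.4],
 [0.4, 4.4]].

Step 3 — invert S. det(S) = 7.3667·4.4 - (0.4)² = 32.2533.
  S^{-1} = (1/det) · [[d, -b], [-b, a]] = [[0.1364, -0.0124],
 [-0.0124, 0.2284]].

Step 4 — quadratic form (x̄ - mu_0)^T · S^{-1} · (x̄ - mu_0):
  S^{-1} · (x̄ - mu_0) = (0.0021, -0.4547),
  (x̄ - mu_0)^T · [...] = (-0.1667)·(0.0021) + (-2)·(-0.4547) = 0.9091.

Step 5 — scale by n: T² = 6 · 0.9091 = 5.4547.

T² ≈ 5.4547


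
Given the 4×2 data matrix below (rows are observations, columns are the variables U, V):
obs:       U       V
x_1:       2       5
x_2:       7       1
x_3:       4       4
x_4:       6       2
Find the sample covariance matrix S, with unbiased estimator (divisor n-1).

Step 1 — column means:
  mean(U) = (2 + 7 + 4 + 6) / 4 = 19/4 = 4.75
  mean(V) = (5 + 1 + 4 + 2) / 4 = 12/4 = 3

Step 2 — sample covariance S[i,j] = (1/(n-1)) · Σ_k (x_{k,i} - mean_i) · (x_{k,j} - mean_j), with n-1 = 3.
  S[U,U] = ((-2.75)·(-2.75) + (2.25)·(2.25) + (-0.75)·(-0.75) + (1.25)·(1.25)) / 3 = 14.75/3 = 4.9167
  S[U,V] = ((-2.75)·(2) + (2.25)·(-2) + (-0.75)·(1) + (1.25)·(-1)) / 3 = -12/3 = -4
  S[V,V] = ((2)·(2) + (-2)·(-2) + (1)·(1) + (-1)·(-1)) / 3 = 10/3 = 3.3333

S is symmetric (S[j,i] = S[i,j]). Assembling:

S = [[4.9167, -4],
 [-4, 3.3333]]


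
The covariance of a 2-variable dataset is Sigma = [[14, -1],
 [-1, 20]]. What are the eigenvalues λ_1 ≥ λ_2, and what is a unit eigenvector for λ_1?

Step 1 — characteristic polynomial of 2×2 Sigma:
  det(Sigma - λI) = λ² - trace · λ + det = 0.
  trace = 14 + 20 = 34, det = 14·20 - (-1)² = 279.
Step 2 — discriminant:
  Δ = trace² - 4·det = 1156 - 1116 = 40.
Step 3 — eigenvalues:
  λ = (trace ± √Δ)/2 = (34 ± 6.3246)/2,
  λ_1 = 20.1623,  λ_2 = 13.8377.

Step 4 — unit eigenvector for λ_1: solve (Sigma - λ_1 I)v = 0. First row:
  (14 - 20.1623)·v_x + (-1)·v_y = 0, i.e. (-6.1623)·v_x + (-1)·v_y = 0,
  so v ∝ (b, λ_1 - a) = (-1, 6.1623); multiply by -1 so the first entry is positive: u = (1, -6.1623).
  ||u|| = √((1)² + (-6.1623)²) = √(38.9737) ≈ 6.2429,
  v_1 = u/||u|| ≈ (0.1602, -0.9871) (||v_1|| = 1).

λ_1 = 20.1623,  λ_2 = 13.8377;  v_1 ≈ (0.1602, -0.9871)


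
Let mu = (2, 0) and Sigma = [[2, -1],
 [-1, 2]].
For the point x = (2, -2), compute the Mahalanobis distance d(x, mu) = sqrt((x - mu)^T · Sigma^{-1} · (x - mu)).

Step 1 — centre the observation: (x - mu) = (0, -2).

Step 2 — invert Sigma. det(Sigma) = 2·2 - (-1)² = 3.
  Sigma^{-1} = (1/det) · [[d, -b], [-b, a]] = [[0.6667, 0.3333],
 [0.3333, 0.6667]].

Step 3 — form the quadratic (x - mu)^T · Sigma^{-1} · (x - mu):
  Sigma^{-1} · (x - mu) = (-0.6667, -1.3333).
  (x - mu)^T · [Sigma^{-1} · (x - mu)] = (0)·(-0.6667) + (-2)·(-1.3333) = 2.6667.

Step 4 — take square root: d = √(2.6667) ≈ 1.633.

d(x, mu) = √(2.6667) ≈ 1.633


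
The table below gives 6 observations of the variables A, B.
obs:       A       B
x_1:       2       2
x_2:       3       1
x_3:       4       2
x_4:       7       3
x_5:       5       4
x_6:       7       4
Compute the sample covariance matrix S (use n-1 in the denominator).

Step 1 — column means:
  mean(A) = (2 + 3 + 4 + 7 + 5 + 7) / 6 = 28/6 = 4.6667
  mean(B) = (2 + 1 + 2 + 3 + 4 + 4) / 6 = 16/6 = 2.6667

Step 2 — sample covariance S[i,j] = (1/(n-1)) · Σ_k (x_{k,i} - mean_i) · (x_{k,j} - mean_j), with n-1 = 5.
  S[A,A] = ((-2.6667)·(-2.6667) + (-1.6667)·(-1.6667) + (-0.6667)·(-0.6667) + (2.3333)·(2.3333) + (0.3333)·(0.3333) + (2.3333)·(2.3333)) / 5 = 21.3333/5 = 4.2667
  S[A,B] = ((-2.6667)·(-0.6667) + (-1.6667)·(-1.6667) + (-0.6667)·(-0.6667) + (2.3333)·(0.3333) + (0.3333)·(1.3333) + (2.3333)·(1.3333)) / 5 = 9.3333/5 = 1.8667
  S[B,B] = ((-0.6667)·(-0.6667) + (-1.6667)·(-1.6667) + (-0.6667)·(-0.6667) + (0.3333)·(0.3333) + (1.3333)·(1.3333) + (1.3333)·(1.3333)) / 5 = 7.3333/5 = 1.4667

S is symmetric (S[j,i] = S[i,j]). Assembling:

S = [[4.2667, 1.8667],
 [1.8667, 1.4667]]


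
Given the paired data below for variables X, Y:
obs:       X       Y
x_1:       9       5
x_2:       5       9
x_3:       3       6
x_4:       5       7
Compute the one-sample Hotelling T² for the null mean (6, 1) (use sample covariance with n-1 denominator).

Step 1 — sample mean vector:
  mean(X) = (9 + 5 + 3 + 5) / 4 = 22/4 = 5.5
  mean(Y) = (5 + 9 + 6 + 7) / 4 = 27/4 = 6.75
  x̄ = (5.5, 6.75),  deviation x̄ - mu_0 = (5.5, 6.75) - (6, 1) = (-0.5, 5.75).

Step 2 — sample covariance matrix, S[i,j] = (1/(n-1)) · Σ_k (x_{k,i} - mean_i) · (x_{k,j} - mean_j), divisor n-1 = 3:
  S[X,X] = ((3.5)·(3.5) + (-0.5)·(-0.5) + (-2.5)·(-2.5) + (-0.5)·(-0.5)) / 3 = 19/3 = 6.3333
  S[X,Y] = ((3.5)·(-1.75) + (-0.5)·(2.25) + (-2.5)·(-0.75) + (-0.5)·(0.25)) / 3 = -5.5/3 = -1.8333
  S[Y,Y] = ((-1.75)·(-1.75) + (2.25)·(2.25) + (-0.75)·(-0.75) + (0.25)·(0.25)) / 3 = 8.75/3 = 2.9167
  S = [[6.3333, -1.8333],
 [-1.8333, 2.9167]].

Step 3 — invert S. det(S) = 6.3333·2.9167 - (-1.8333)² = 15.1111.
  S^{-1} = (1/det) · [[d, -b], [-b, a]] = [[0.193, 0.1213],
 [0.1213, 0.4191]].

Step 4 — quadratic form (x̄ - mu_0)^T · S^{-1} · (x̄ - mu_0):
  S^{-1} · (x̄ - mu_0) = (0.6011, 2.3493),
  (x̄ - mu_0)^T · [...] = (-0.5)·(0.6011) + (5.75)·(2.3493) = 13.2077.

Step 5 — scale by n: T² = 4 · 13.2077 = 52.8309.

T² ≈ 52.8309


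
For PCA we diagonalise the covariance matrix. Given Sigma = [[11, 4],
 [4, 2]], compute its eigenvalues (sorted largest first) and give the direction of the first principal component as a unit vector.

Step 1 — characteristic polynomial of 2×2 Sigma:
  det(Sigma - λI) = λ² - trace · λ + det = 0.
  trace = 11 + 2 = 13, det = 11·2 - (4)² = 6.
Step 2 — discriminant:
  Δ = trace² - 4·det = 169 - 24 = 145.
Step 3 — eigenvalues:
  λ = (trace ± √Δ)/2 = (13 ± 12.0416)/2,
  λ_1 = 12.5208,  λ_2 = 0.4792.

Step 4 — unit eigenvector for λ_1: solve (Sigma - λ_1 I)v = 0. First row:
  (11 - 12.5208)·v_x + (4)·v_y = 0, i.e. (-1.5208)·v_x + (4)·v_y = 0,
  so v ∝ (b, λ_1 - a) = (4, 1.5208) = u.
  ||u|| = √((4)² + (1.5208)²) = √(18.3128) ≈ 4.2793,
  v_1 = u/||u|| ≈ (0.9347, 0.3554) (||v_1|| = 1).

λ_1 = 12.5208,  λ_2 = 0.4792;  v_1 ≈ (0.9347, 0.3554)


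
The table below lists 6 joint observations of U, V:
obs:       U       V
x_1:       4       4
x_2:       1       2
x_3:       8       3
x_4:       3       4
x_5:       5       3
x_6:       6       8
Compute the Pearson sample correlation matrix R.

Step 1 — column means:
  mean(U) = (4 + 1 + 8 + 3 + 5 + 6) / 6 = 27/6 = 4.5
  mean(V) = (4 + 2 + 3 + 4 + 3 + 8) / 6 = 24/6 = 4

Step 2 — sample variances and covariances s[i,j] = (1/(n-1)) · Σ_k (x_{k,i} - mean_i) · (x_{k,j} - mean_j), with n-1 = 5:
  s[U,U] = ((-0.5)·(-0.5) + (-3.5)·(-3.5) + (3.5)·(3.5) + (-1.5)·(-1.5) + (0.5)·(0.5) + (1.5)·(1.5)) / 5 = 29.5/5 = 5.9
  s[U,V] = ((-0.5)·(0) + (-3.5)·(-2) + (3.5)·(-1) + (-1.5)·(0) + (0.5)·(-1) + (1.5)·(4)) / 5 = 9/5 = 1.8
  s[V,V] = ((0)·(0) + (-2)·(-2) + (-1)·(-1) + (0)·(0) + (-1)·(-1) + (4)·(4)) / 5 = 22/5 = 4.4
  Sample standard deviations s_i = √(s[i,i]):
  s(U) = √(5.9) = 2.429
  s(V) = √(4.4) = 2.0976

Step 3 — r_{ij} = s_{ij} / (s_i · s_j):
  r[U,U] = 1 (diagonal).
  r[U,V] = 1.8 / (2.429 · 2.0976) = 1.8 / 5.0951 = 0.3533
  r[V,V] = 1 (diagonal).

R is symmetric with unit diagonal. Assembling:

R = [[1, 0.3533],
 [0.3533, 1]]


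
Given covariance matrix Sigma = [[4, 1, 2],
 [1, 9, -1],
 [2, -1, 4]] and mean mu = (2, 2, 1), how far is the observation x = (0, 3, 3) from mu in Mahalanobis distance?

Step 1 — centre the observation: (x - mu) = (-2, 1, 2).

Step 2 — invert Sigma (cofactor / det for 3×3, or solve directly):
  Sigma^{-1} = [[0.3646, -0.0625, -0.1979],
 [-0.0625, 0.125, 0.0625],
 [-0.1979, 0.0625, 0.3646]].

Step 3 — form the quadratic (x - mu)^T · Sigma^{-1} · (x - mu):
  Sigma^{-1} · (x - mu) = (-1.1875, 0.375, 1.1875).
  (x - mu)^T · [Sigma^{-1} · (x - mu)] = (-2)·(-1.1875) + (1)·(0.375) + (2)·(1.1875) = 5.125.

Step 4 — take square root: d = √(5.125) ≈ 2.2638.

d(x, mu) = √(5.125) ≈ 2.2638


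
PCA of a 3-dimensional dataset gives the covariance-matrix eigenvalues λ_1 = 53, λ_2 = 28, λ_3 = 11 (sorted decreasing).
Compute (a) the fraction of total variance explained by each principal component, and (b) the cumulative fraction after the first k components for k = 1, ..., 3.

Step 1 — total variance = trace(Sigma) = Σ λ_i = 53 + 28 + 11 = 92.

Step 2 — fraction explained by component i = λ_i / Σ λ:
  PC1: 53/92 = 0.5761
  PC2: 28/92 = 0.3043
  PC3: 11/92 = 0.1196

Step 3 — cumulative fraction after k components = (λ_1 + ... + λ_k) / Σ λ:
  k = 1: 53/92 = 0.5761
  k = 2: (53 + 28)/92 = 81/92 = 0.8804
  k = 3: (53 + 28 + 11)/92 = 92/92 = 1

Summary (fraction, with percent):

explained: PC1 0.5761 (57.61%), PC2 0.3043 (30.43%), PC3 0.1196 (11.96%);  cumulative: 0.5761, 0.8804, 1


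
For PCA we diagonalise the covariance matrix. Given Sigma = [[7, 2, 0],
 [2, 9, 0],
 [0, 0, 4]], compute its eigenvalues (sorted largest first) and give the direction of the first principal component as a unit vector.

Step 1 — characteristic polynomial p(λ) = det(λI - Sigma) = λ³ - tr·λ² + c_1·λ - det, where tr = trace, c_1 = sum of the principal 2×2 minors, det = det(Sigma):
  tr = 7 + 9 + 4 = 20,
  c_1 = (7·9 - (2)²) + (7·4 - (0)²) + (9·4 - (0)²) = 59 + 28 + 36 = 123,
  det = 7·(9·4 - (0)²) - (2)·((2)·4 - (0)·(0)) + (0)·((2)·(0) - 9·(0)) = 7·(36) - (2)·(8) + (0)·(0) = 236.
  So p(λ) = λ³ - 20λ² + 123λ - 236.
Step 2 — look for an integer root (rational root theorem: any rational root is an integer divisor of 236). Testing λ = 4:
  p(4) = 64 - 320 + 492 - 236 = 0  ✓
  Dividing out (λ - 4): p(λ) = (λ - 4)(λ² - 16λ + 59).
Step 3 — remaining eigenvalues from the quadratic λ² - 16λ + 59 = 0:
  Δ = 16² - 4·59 = 256 - 236 = 20,  λ = (16 ± √20)/2 = (16 ± 4.4721)/2 ≈ 10.2361 or 5.7639.
  Sorted: λ_1 = 10.2361,  λ_2 = 5.7639,  λ_3 = 4  (check: sum = 20 = tr ✓).

Step 4 — unit eigenvector for λ_1 ≈ 10.2361: v spans the null space of (Sigma - λ_1 I), whose rows are
  r_1 = (-3.2361, 2, 0),  r_2 = (2, -1.2361, 0),  r_3 = (0, 0, -6.2361).
  v is orthogonal to every row, so take v ∝ r_1 × r_3 = ((2)·(-6.2361) - (0)·(0), (0)·(0) - (-3.2361)·(-6.2361), (-3.2361)·(0) - (2)·(0)) ≈ (-12.4721, -20.1803, 0).
  Rescale (multiply by -1 so the first nonzero entry is positive): u = (12.4721, 20.1803, 0).
  ||u|| = √((12.4721)² + (20.1803)² + (0)²) = √(562.8003) ≈ 23.7234,  v_1 = u/||u|| ≈ (0.5257, 0.8507, 0) (||v_1|| = 1).

λ_1 = 10.2361,  λ_2 = 5.7639,  λ_3 = 4;  v_1 ≈ (0.5257, 0.8507, 0)


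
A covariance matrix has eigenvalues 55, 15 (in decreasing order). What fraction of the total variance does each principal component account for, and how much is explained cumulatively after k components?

Step 1 — total variance = trace(Sigma) = Σ λ_i = 55 + 15 = 70.

Step 2 — fraction explained by component i = λ_i / Σ λ:
  PC1: 55/70 = 0.7857
  PC2: 15/70 = 0.2143

Step 3 — cumulative fraction after k components = (λ_1 + ... + λ_k) / Σ λ:
  k = 1: 55/70 = 0.7857
  k = 2: (55 + 15)/70 = 70/70 = 1

Summary (fraction, with percent):

explained: PC1 0.7857 (78.57%), PC2 0.2143 (21.43%);  cumulative: 0.7857, 1


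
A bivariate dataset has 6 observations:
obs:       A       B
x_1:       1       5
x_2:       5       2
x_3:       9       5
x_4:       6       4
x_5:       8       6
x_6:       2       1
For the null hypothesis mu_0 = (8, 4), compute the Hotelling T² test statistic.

Step 1 — sample mean vector:
  mean(A) = (1 + 5 + 9 + 6 + 8 + 2) / 6 = 31/6 = 5.1667
  mean(B) = (5 + 2 + 5 + 4 + 6 + 1) / 6 = 23/6 = 3.8333
  x̄ = (5.1667, 3.8333),  deviation x̄ - mu_0 = (5.1667, 3.8333) - (8, 4) = (-2.8333, -0.1667).

Step 2 — sample covariance matrix, S[i,j] = (1/(n-1)) · Σ_k (x_{k,i} - mean_i) · (x_{k,j} - mean_j), divisor n-1 = 5:
  S[A,A] = ((-4.1667)·(-4.1667) + (-0.1667)·(-0.1667) + (3.8333)·(3.8333) + (0.8333)·(0.8333) + (2.8333)·(2.8333) + (-3.1667)·(-3.1667)) / 5 = 50.8333/5 = 10.1667
  S[A,B] = ((-4.1667)·(1.1667) + (-0.1667)·(-1.8333) + (3.8333)·(1.1667) + (0.8333)·(0.1667) + (2.8333)·(2.1667) + (-3.1667)·(-2.8333)) / 5 = 15.1667/5 = 3.0333
  S[B,B] = ((1.1667)·(1.1667) + (-1.8333)·(-1.8333) + (1.1667)·(1.1667) + (0.1667)·(0.1667) + (2.1667)·(2.1667) + (-2.8333)·(-2.8333)) / 5 = 18.8333/5 = 3.7667
  S = [[10.1667, 3.0333],
 [3.0333, 3.7667]].

Step 3 — invert S. det(S) = 10.1667·3.7667 - (3.0333)² = 29.0933.
  S^{-1} = (1/det) · [[d, -b], [-b, a]] = [[0.1295, -0.1043],
 [-0.1043, 0.3495]].

Step 4 — quadratic form (x̄ - mu_0)^T · S^{-1} · (x̄ - mu_0):
  S^{-1} · (x̄ - mu_0) = (-0.3495, 0.2372),
  (x̄ - mu_0)^T · [...] = (-2.8333)·(-0.3495) + (-0.1667)·(0.2372) = 0.9506.

Step 5 — scale by n: T² = 6 · 0.9506 = 5.7035.

T² ≈ 5.7035


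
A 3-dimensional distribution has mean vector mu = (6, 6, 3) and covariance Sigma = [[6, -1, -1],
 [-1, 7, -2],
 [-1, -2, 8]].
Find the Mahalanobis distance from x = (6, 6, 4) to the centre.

Step 1 — centre the observation: (x - mu) = (0, 0, 1).

Step 2 — invert Sigma (cofactor / det for 3×3, or solve directly):
  Sigma^{-1} = [[0.1775, 0.0341, 0.0307],
 [0.0341, 0.1604, 0.0444],
 [0.0307, 0.0444, 0.1399]].

Step 3 — form the quadratic (x - mu)^T · Sigma^{-1} · (x - mu):
  Sigma^{-1} · (x - mu) = (0.0307, 0.0444, 0.1399).
  (x - mu)^T · [Sigma^{-1} · (x - mu)] = (0)·(0.0307) + (0)·(0.0444) + (1)·(0.1399) = 0.1399.

Step 4 — take square root: d = √(0.1399) ≈ 0.3741.

d(x, mu) = √(0.1399) ≈ 0.3741


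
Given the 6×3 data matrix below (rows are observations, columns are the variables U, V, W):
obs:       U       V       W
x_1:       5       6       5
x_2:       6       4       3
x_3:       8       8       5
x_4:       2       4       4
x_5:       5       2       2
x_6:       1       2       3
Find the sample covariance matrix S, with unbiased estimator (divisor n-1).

Step 1 — column means:
  mean(U) = (5 + 6 + 8 + 2 + 5 + 1) / 6 = 27/6 = 4.5
  mean(V) = (6 + 4 + 8 + 4 + 2 + 2) / 6 = 26/6 = 4.3333
  mean(W) = (5 + 3 + 5 + 4 + 2 + 3) / 6 = 22/6 = 3.6667

Step 2 — sample covariance S[i,j] = (1/(n-1)) · Σ_k (x_{k,i} - mean_i) · (x_{k,j} - mean_j), with n-1 = 5.
  S[U,U] = ((0.5)·(0.5) + (1.5)·(1.5) + (3.5)·(3.5) + (-2.5)·(-2.5) + (0.5)·(0.5) + (-3.5)·(-3.5)) / 5 = 33.5/5 = 6.7
  S[U,V] = ((0.5)·(1.6667) + (1.5)·(-0.3333) + (3.5)·(3.6667) + (-2.5)·(-0.3333) + (0.5)·(-2.3333) + (-3.5)·(-2.3333)) / 5 = 21/5 = 4.2
  S[U,W] = ((0.5)·(1.3333) + (1.5)·(-0.6667) + (3.5)·(1.3333) + (-2.5)·(0.3333) + (0.5)·(-1.6667) + (-3.5)·(-0.6667)) / 5 = 5/5 = 1
  S[V,V] = ((1.6667)·(1.6667) + (-0.3333)·(-0.3333) + (3.6667)·(3.6667) + (-0.3333)·(-0.3333) + (-2.3333)·(-2.3333) + (-2.3333)·(-2.3333)) / 5 = 27.3333/5 = 5.4667
  S[V,W] = ((1.6667)·(1.3333) + (-0.3333)·(-0.6667) + (3.6667)·(1.3333) + (-0.3333)·(0.3333) + (-2.3333)·(-1.6667) + (-2.3333)·(-0.6667)) / 5 = 12.6667/5 = 2.5333
  S[W,W] = ((1.3333)·(1.3333) + (-0.6667)·(-0.6667) + (1.3333)·(1.3333) + (0.3333)·(0.3333) + (-1.6667)·(-1.6667) + (-0.6667)·(-0.6667)) / 5 = 7.3333/5 = 1.4667

S is symmetric (S[j,i] = S[i,j]). Assembling:

S = [[6.7, 4.2, 1],
 [4.2, 5.4667, 2.5333],
 [1, 2.5333, 1.4667]]


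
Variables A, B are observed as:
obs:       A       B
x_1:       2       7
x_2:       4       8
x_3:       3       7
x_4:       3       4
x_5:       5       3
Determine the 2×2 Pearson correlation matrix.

Step 1 — column means:
  mean(A) = (2 + 4 + 3 + 3 + 5) / 5 = 17/5 = 3.4
  mean(B) = (7 + 8 + 7 + 4 + 3) / 5 = 29/5 = 5.8

Step 2 — sample variances and covariances s[i,j] = (1/(n-1)) · Σ_k (x_{k,i} - mean_i) · (x_{k,j} - mean_j), with n-1 = 4:
  s[A,A] = ((-1.4)·(-1.4) + (0.6)·(0.6) + (-0.4)·(-0.4) + (-0.4)·(-0.4) + (1.6)·(1.6)) / 4 = 5.2/4 = 1.3
  s[A,B] = ((-1.4)·(1.2) + (0.6)·(2.2) + (-0.4)·(1.2) + (-0.4)·(-1.8) + (1.6)·(-2.8)) / 4 = -4.6/4 = -1.15
  s[B,B] = ((1.2)·(1.2) + (2.2)·(2.2) + (1.2)·(1.2) + (-1.8)·(-1.8) + (-2.8)·(-2.8)) / 4 = 18.8/4 = 4.7
  Sample standard deviations s_i = √(s[i,i]):
  s(A) = √(1.3) = 1.1402
  s(B) = √(4.7) = 2.1679

Step 3 — r_{ij} = s_{ij} / (s_i · s_j):
  r[A,A] = 1 (diagonal).
  r[A,B] = -1.15 / (1.1402 · 2.1679) = -1.15 / 2.4718 = -0.4652
  r[B,B] = 1 (diagonal).

R is symmetric with unit diagonal. Assembling:

R = [[1, -0.4652],
 [-0.4652, 1]]


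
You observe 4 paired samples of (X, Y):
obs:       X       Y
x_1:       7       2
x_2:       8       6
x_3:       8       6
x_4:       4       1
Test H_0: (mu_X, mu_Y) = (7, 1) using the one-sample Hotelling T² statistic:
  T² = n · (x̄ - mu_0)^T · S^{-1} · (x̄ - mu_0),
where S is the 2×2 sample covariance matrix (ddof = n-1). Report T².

Step 1 — sample mean vector:
  mean(X) = (7 + 8 + 8 + 4) / 4 = 27/4 = 6.75
  mean(Y) = (2 + 6 + 6 + 1) / 4 = 15/4 = 3.75
  x̄ = (6.75, 3.75),  deviation x̄ - mu_0 = (6.75, 3.75) - (7, 1) = (-0.25, 2.75).

Step 2 — sample covariance matrix, S[i,j] = (1/(n-1)) · Σ_k (x_{k,i} - mean_i) · (x_{k,j} - mean_j), divisor n-1 = 3:
  S[X,X] = ((0.25)·(0.25) + (1.25)·(1.25) + (1.25)·(1.25) + (-2.75)·(-2.75)) / 3 = 10.75/3 = 3.5833
  S[X,Y] = ((0.25)·(-1.75) + (1.25)·(2.25) + (1.25)·(2.25) + (-2.75)·(-2.75)) / 3 = 12.75/3 = 4.25
  S[Y,Y] = ((-1.75)·(-1.75) + (2.25)·(2.25) + (2.25)·(2.25) + (-2.75)·(-2.75)) / 3 = 20.75/3 = 6.9167
  S = [[3.5833, 4.25],
 [4.25, 6.9167]].

Step 3 — invert S. det(S) = 3.5833·6.9167 - (4.25)² = 6.7222.
  S^{-1} = (1/det) · [[d, -b], [-b, a]] = [[1.0289, -0.6322],
 [-0.6322, 0.5331]].

Step 4 — quadratic form (x̄ - mu_0)^T · S^{-1} · (x̄ - mu_0):
  S^{-1} · (x̄ - mu_0) = (-1.9959, 1.624),
  (x̄ - mu_0)^T · [...] = (-0.25)·(-1.9959) + (2.75)·(1.624) = 4.9649.

Step 5 — scale by n: T² = 4 · 4.9649 = 19.8595.

T² ≈ 19.8595


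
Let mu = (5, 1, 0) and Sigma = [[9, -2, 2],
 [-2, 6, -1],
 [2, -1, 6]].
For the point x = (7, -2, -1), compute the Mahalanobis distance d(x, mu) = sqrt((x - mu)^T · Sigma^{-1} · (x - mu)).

Step 1 — centre the observation: (x - mu) = (2, -3, -1).

Step 2 — invert Sigma (cofactor / det for 3×3, or solve directly):
  Sigma^{-1} = [[0.1273, 0.0364, -0.0364],
 [0.0364, 0.1818, 0.0182],
 [-0.0364, 0.0182, 0.1818]].

Step 3 — form the quadratic (x - mu)^T · Sigma^{-1} · (x - mu):
  Sigma^{-1} · (x - mu) = (0.1818, -0.4909, -0.3091).
  (x - mu)^T · [Sigma^{-1} · (x - mu)] = (2)·(0.1818) + (-3)·(-0.4909) + (-1)·(-0.3091) = 2.1455.

Step 4 — take square root: d = √(2.1455) ≈ 1.4647.

d(x, mu) = √(2.1455) ≈ 1.4647


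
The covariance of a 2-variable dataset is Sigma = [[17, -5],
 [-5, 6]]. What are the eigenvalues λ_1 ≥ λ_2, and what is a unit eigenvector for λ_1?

Step 1 — characteristic polynomial of 2×2 Sigma:
  det(Sigma - λI) = λ² - trace · λ + det = 0.
  trace = 17 + 6 = 23, det = 17·6 - (-5)² = 77.
Step 2 — discriminant:
  Δ = trace² - 4·det = 529 - 308 = 221.
Step 3 — eigenvalues:
  λ = (trace ± √Δ)/2 = (23 ± 14.8661)/2,
  λ_1 = 18.933,  λ_2 = 4.067.

Step 4 — unit eigenvector for λ_1: solve (Sigma - λ_1 I)v = 0. First row:
  (17 - 18.933)·v_x + (-5)·v_y = 0, i.e. (-1.933)·v_x + (-5)·v_y = 0,
  so v ∝ (b, λ_1 - a) = (-5, 1.933); multiply by -1 so the first entry is positive: u = (5, -1.933).
  ||u|| = √((5)² + (-1.933)²) = √(28.7366) ≈ 5.3607,
  v_1 = u/||u|| ≈ (0.9327, -0.3606) (||v_1|| = 1).

λ_1 = 18.933,  λ_2 = 4.067;  v_1 ≈ (0.9327, -0.3606)


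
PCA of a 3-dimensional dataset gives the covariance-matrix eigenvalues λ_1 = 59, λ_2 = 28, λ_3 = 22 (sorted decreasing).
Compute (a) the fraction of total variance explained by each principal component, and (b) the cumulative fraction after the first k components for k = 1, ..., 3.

Step 1 — total variance = trace(Sigma) = Σ λ_i = 59 + 28 + 22 = 109.

Step 2 — fraction explained by component i = λ_i / Σ λ:
  PC1: 59/109 = 0.5413
  PC2: 28/109 = 0.2569
  PC3: 22/109 = 0.2018

Step 3 — cumulative fraction after k components = (λ_1 + ... + λ_k) / Σ λ:
  k = 1: 59/109 = 0.5413
  k = 2: (59 + 28)/109 = 87/109 = 0.7982
  k = 3: (59 + 28 + 22)/109 = 109/109 = 1

Summary (fraction, with percent):

explained: PC1 0.5413 (54.13%), PC2 0.2569 (25.69%), PC3 0.2018 (20.18%);  cumulative: 0.5413, 0.7982, 1


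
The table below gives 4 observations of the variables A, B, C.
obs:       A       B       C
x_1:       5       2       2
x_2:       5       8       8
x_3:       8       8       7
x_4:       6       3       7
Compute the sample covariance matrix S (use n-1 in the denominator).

Step 1 — column means:
  mean(A) = (5 + 5 + 8 + 6) / 4 = 24/4 = 6
  mean(B) = (2 + 8 + 8 + 3) / 4 = 21/4 = 5.25
  mean(C) = (2 + 8 + 7 + 7) / 4 = 24/4 = 6

Step 2 — sample covariance S[i,j] = (1/(n-1)) · Σ_k (x_{k,i} - mean_i) · (x_{k,j} - mean_j), with n-1 = 3.
  S[A,A] = ((-1)·(-1) + (-1)·(-1) + (2)·(2) + (0)·(0)) / 3 = 6/3 = 2
  S[A,B] = ((-1)·(-3.25) + (-1)·(2.75) + (2)·(2.75) + (0)·(-2.25)) / 3 = 6/3 = 2
  S[A,C] = ((-1)·(-4) + (-1)·(2) + (2)·(1) + (0)·(1)) / 3 = 4/3 = 1.3333
  S[B,B] = ((-3.25)·(-3.25) + (2.75)·(2.75) + (2.75)·(2.75) + (-2.25)·(-2.25)) / 3 = 30.75/3 = 10.25
  S[B,C] = ((-3.25)·(-4) + (2.75)·(2) + (2.75)·(1) + (-2.25)·(1)) / 3 = 19/3 = 6.3333
  S[C,C] = ((-4)·(-4) + (2)·(2) + (1)·(1) + (1)·(1)) / 3 = 22/3 = 7.3333

S is symmetric (S[j,i] = S[i,j]). Assembling:

S = [[2, 2, 1.3333],
 [2, 10.25, 6.3333],
 [1.3333, 6.3333, 7.3333]]


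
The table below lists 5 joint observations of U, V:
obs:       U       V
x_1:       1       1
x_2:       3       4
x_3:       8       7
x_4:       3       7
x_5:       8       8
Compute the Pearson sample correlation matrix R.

Step 1 — column means:
  mean(U) = (1 + 3 + 8 + 3 + 8) / 5 = 23/5 = 4.6
  mean(V) = (1 + 4 + 7 + 7 + 8) / 5 = 27/5 = 5.4

Step 2 — sample variances and covariances s[i,j] = (1/(n-1)) · Σ_k (x_{k,i} - mean_i) · (x_{k,j} - mean_j), with n-1 = 4:
  s[U,U] = ((-3.6)·(-3.6) + (-1.6)·(-1.6) + (3.4)·(3.4) + (-1.6)·(-1.6) + (3.4)·(3.4)) / 4 = 41.2/4 = 10.3
  s[U,V] = ((-3.6)·(-4.4) + (-1.6)·(-1.4) + (3.4)·(1.6) + (-1.6)·(1.6) + (3.4)·(2.6)) / 4 = 29.8/4 = 7.45
  s[V,V] = ((-4.4)·(-4.4) + (-1.4)·(-1.4) + (1.6)·(1.6) + (1.6)·(1.6) + (2.6)·(2.6)) / 4 = 33.2/4 = 8.3
  Sample standard deviations s_i = √(s[i,i]):
  s(U) = √(10.3) = 3.2094
  s(V) = √(8.3) = 2.881

Step 3 — r_{ij} = s_{ij} / (s_i · s_j):
  r[U,U] = 1 (diagonal).
  r[U,V] = 7.45 / (3.2094 · 2.881) = 7.45 / 9.2461 = 0.8057
  r[V,V] = 1 (diagonal).

R is symmetric with unit diagonal. Assembling:

R = [[1, 0.8057],
 [0.8057, 1]]


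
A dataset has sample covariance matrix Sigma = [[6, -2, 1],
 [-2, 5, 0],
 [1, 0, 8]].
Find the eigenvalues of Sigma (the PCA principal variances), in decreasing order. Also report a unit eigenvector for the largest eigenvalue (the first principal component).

Step 1 — characteristic polynomial p(λ) = det(λI - Sigma) = λ³ - tr·λ² + c_1·λ - det, where tr = trace, c_1 = sum of the principal 2×2 minors, det = det(Sigma):
  tr = 6 + 5 + 8 = 19,
  c_1 = (6·5 - (-2)²) + (6·8 - (1)²) + (5·8 - (0)²) = 26 + 47 + 40 = 113,
  det = 6·(5·8 - (0)²) - (-2)·((-2)·8 - (0)·(1)) + (1)·((-2)·(0) - 5·(1)) = 6·(40) - (-2)·(-16) + (1)·(-5) = 203.
  So p(λ) = λ³ - 19λ² + 113λ - 203.
Step 2 — look for an integer root (rational root theorem: any rational root is an integer divisor of 203). Testing λ = 7:
  p(7) = 343 - 931 + 791 - 203 = 0  ✓
  Dividing out (λ - 7): p(λ) = (λ - 7)(λ² - 12λ + 29).
Step 3 — remaining eigenvalues from the quadratic λ² - 12λ + 29 = 0:
  Δ = 12² - 4·29 = 144 - 116 = 28,  λ = (12 ± √28)/2 = (12 ± 5.2915)/2 ≈ 8.6458 or 3.3542.
  Sorted: λ_1 = 8.6458,  λ_2 = 7,  λ_3 = 3.3542  (check: sum = 19 = tr ✓).

Step 4 — unit eigenvector for λ_1 ≈ 8.6458: v spans the null space of (Sigma - λ_1 I), whose rows are
  r_1 = (-2.6458, -2, 1),  r_2 = (-2, -3.6458, 0),  r_3 = (1, 0, -0.6458).
  v is orthogonal to every row, so take v ∝ r_1 × r_2 = ((-2)·(0) - (1)·(-3.6458), (1)·(-2) - (-2.6458)·(0), (-2.6458)·(-3.6458) - (-2)·(-2)) ≈ (3.6458, -2, 5.6458).
  Let u = (3.6458, -2, 5.6458).
  ||u|| = √((3.6458)² + (-2)² + (5.6458)²) = √(49.166) ≈ 7.0118,  v_1 = u/||u|| ≈ (0.5199, -0.2852, 0.8052) (||v_1|| = 1).

λ_1 = 8.6458,  λ_2 = 7,  λ_3 = 3.3542;  v_1 ≈ (0.5199, -0.2852, 0.8052)


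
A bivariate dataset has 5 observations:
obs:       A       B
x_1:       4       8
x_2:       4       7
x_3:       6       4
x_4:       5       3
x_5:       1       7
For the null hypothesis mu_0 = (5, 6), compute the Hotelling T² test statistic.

Step 1 — sample mean vector:
  mean(A) = (4 + 4 + 6 + 5 + 1) / 5 = 20/5 = 4
  mean(B) = (8 + 7 + 4 + 3 + 7) / 5 = 29/5 = 5.8
  x̄ = (4, 5.8),  deviation x̄ - mu_0 = (4, 5.8) - (5, 6) = (-1, -0.2).

Step 2 — sample covariance matrix, S[i,j] = (1/(n-1)) · Σ_k (x_{k,i} - mean_i) · (x_{k,j} - mean_j), divisor n-1 = 4:
  S[A,A] = ((0)·(0) + (0)·(0) + (2)·(2) + (1)·(1) + (-3)·(-3)) / 4 = 14/4 = 3.5
  S[A,B] = ((0)·(2.2) + (0)·(1.2) + (2)·(-1.8) + (1)·(-2.8) + (-3)·(1.2)) / 4 = -10/4 = -2.5
  S[B,B] = ((2.2)·(2.2) + (1.2)·(1.2) + (-1.8)·(-1.8) + (-2.8)·(-2.8) + (1.2)·(1.2)) / 4 = 18.8/4 = 4.7
  S = [[3.5, -2.5],
 [-2.5, 4.7]].

Step 3 — invert S. det(S) = 3.5·4.7 - (-2.5)² = 10.2.
  S^{-1} = (1/det) · [[d, -b], [-b, a]] = [[0.4608, 0.2451],
 [0.2451, 0.3431]].

Step 4 — quadratic form (x̄ - mu_0)^T · S^{-1} · (x̄ - mu_0):
  S^{-1} · (x̄ - mu_0) = (-0.5098, -0.3137),
  (x̄ - mu_0)^T · [...] = (-1)·(-0.5098) + (-0.2)·(-0.3137) = 0.5725.

Step 5 — scale by n: T² = 5 · 0.5725 = 2.8627.

T² ≈ 2.8627


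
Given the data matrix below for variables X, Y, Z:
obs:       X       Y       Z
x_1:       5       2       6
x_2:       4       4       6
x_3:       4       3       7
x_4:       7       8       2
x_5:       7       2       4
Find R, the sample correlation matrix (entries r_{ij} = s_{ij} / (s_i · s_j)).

Step 1 — column means:
  mean(X) = (5 + 4 + 4 + 7 + 7) / 5 = 27/5 = 5.4
  mean(Y) = (2 + 4 + 3 + 8 + 2) / 5 = 19/5 = 3.8
  mean(Z) = (6 + 6 + 7 + 2 + 4) / 5 = 25/5 = 5

Step 2 — sample variances and covariances s[i,j] = (1/(n-1)) · Σ_k (x_{k,i} - mean_i) · (x_{k,j} - mean_j), with n-1 = 4:
  s[X,X] = ((-0.4)·(-0.4) + (-1.4)·(-1.4) + (-1.4)·(-1.4) + (1.6)·(1.6) + (1.6)·(1.6)) / 4 = 9.2/4 = 2.3
  s[X,Y] = ((-0.4)·(-1.8) + (-1.4)·(0.2) + (-1.4)·(-0.8) + (1.6)·(4.2) + (1.6)·(-1.8)) / 4 = 5.4/4 = 1.35
  s[X,Z] = ((-0.4)·(1) + (-1.4)·(1) + (-1.4)·(2) + (1.6)·(-3) + (1.6)·(-1)) / 4 = -11/4 = -2.75
  s[Y,Y] = ((-1.8)·(-1.8) + (0.2)·(0.2) + (-0.8)·(-0.8) + (4.2)·(4.2) + (-1.8)·(-1.8)) / 4 = 24.8/4 = 6.2
  s[Y,Z] = ((-1.8)·(1) + (0.2)·(1) + (-0.8)·(2) + (4.2)·(-3) + (-1.8)·(-1)) / 4 = -14/4 = -3.5
  s[Z,Z] = ((1)·(1) + (1)·(1) + (2)·(2) + (-3)·(-3) + (-1)·(-1)) / 4 = 16/4 = 4
  Sample standard deviations s_i = √(s[i,i]):
  s(X) = √(2.3) = 1.5166
  s(Y) = √(6.2) = 2.49
  s(Z) = √(4) = 2

Step 3 — r_{ij} = s_{ij} / (s_i · s_j):
  r[X,X] = 1 (diagonal).
  r[X,Y] = 1.35 / (1.5166 · 2.49) = 1.35 / 3.7762 = 0.3575
  r[X,Z] = -2.75 / (1.5166 · 2) = -2.75 / 3.0332 = -0.9066
  r[Y,Y] = 1 (diagonal).
  r[Y,Z] = -3.5 / (2.49 · 2) = -3.5 / 4.98 = -0.7028
  r[Z,Z] = 1 (diagonal).

R is symmetric with unit diagonal. Assembling:

R = [[1, 0.3575, -0.9066],
 [0.3575, 1, -0.7028],
 [-0.9066, -0.7028, 1]]
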